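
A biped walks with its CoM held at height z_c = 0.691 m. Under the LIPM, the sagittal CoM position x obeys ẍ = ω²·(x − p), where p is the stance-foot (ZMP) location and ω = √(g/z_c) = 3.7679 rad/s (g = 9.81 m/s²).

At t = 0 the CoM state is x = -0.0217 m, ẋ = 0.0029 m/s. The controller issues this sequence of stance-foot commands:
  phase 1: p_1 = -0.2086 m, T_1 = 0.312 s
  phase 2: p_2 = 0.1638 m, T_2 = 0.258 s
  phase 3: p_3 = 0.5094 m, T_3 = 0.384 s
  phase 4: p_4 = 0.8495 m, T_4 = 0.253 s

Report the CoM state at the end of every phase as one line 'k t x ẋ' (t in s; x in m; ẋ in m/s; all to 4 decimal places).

1 0.3120 0.1242 1.0373
2 0.5700 0.4157 1.3981
3 0.9540 1.0441 2.4267
4 1.2070 1.8507 4.4252

phase 1: p=-0.2086, T=0.312, ωT=1.175585, cosh=1.774338, sinh=1.465699; start (x,ẋ)=(-0.021700, 0.002900) → end (x,ẋ)=(0.124152, 1.037321)
phase 2: p=0.1638, T=0.258, ωT=0.972118, cosh=1.510909, sinh=1.132629; start (x,ẋ)=(0.124152, 1.037321) → end (x,ẋ)=(0.415713, 1.398095)
phase 3: p=0.5094, T=0.384, ωT=1.446874, cosh=2.242556, sinh=2.007251; start (x,ẋ)=(0.415713, 1.398095) → end (x,ẋ)=(1.044101, 2.426742)
phase 4: p=0.8495, T=0.253, ωT=0.953279, cosh=1.489838, sinh=1.104363; start (x,ẋ)=(1.044101, 2.426742) → end (x,ẋ)=(1.850697, 4.425213)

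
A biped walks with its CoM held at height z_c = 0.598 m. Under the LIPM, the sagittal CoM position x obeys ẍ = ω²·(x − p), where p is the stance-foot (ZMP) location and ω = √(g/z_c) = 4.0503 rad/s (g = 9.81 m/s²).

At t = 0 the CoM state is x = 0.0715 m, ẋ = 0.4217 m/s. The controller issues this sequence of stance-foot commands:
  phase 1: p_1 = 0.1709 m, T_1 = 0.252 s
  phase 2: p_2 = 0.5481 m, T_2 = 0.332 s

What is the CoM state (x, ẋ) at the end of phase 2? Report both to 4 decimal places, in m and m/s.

phase 1: p=0.1709, T=0.252, ωT=1.020676, cosh=1.567710, sinh=1.207359; start (x,ẋ)=(0.071500, 0.421700) → end (x,ẋ)=(0.140775, 0.175021)
phase 2: p=0.5481, T=0.332, ωT=1.344700, cosh=2.048826, sinh=1.788208; start (x,ẋ)=(0.140775, 0.175021) → end (x,ẋ)=(-0.209167, -2.591580)

x = -0.2092, ẋ = -2.5916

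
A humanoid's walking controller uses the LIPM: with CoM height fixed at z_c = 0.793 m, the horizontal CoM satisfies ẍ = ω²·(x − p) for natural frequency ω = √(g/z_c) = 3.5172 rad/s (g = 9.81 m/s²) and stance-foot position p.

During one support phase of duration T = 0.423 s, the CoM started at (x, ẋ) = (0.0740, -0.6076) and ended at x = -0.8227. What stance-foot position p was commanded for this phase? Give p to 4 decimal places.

ωT = 3.5172·0.423 = 1.487776; cosh(ωT) = 2.326556, sinh(ωT) = 2.100681
x(T) = p + (x₀−p)·cosh(ωT) + (ẋ₀/ω)·sinh(ωT) ⇒ p·(1 − cosh) = x(T) − x₀·cosh − (ẋ₀/ω)·sinh
numerator   = -0.8227 − (0.0740)·2.326556 − (-0.6076/3.5172)·2.100681 = -0.631970
denominator = 1 − 2.326556 = -1.326556
p = -0.631970 / -1.326556 = 0.4764

p = 0.4764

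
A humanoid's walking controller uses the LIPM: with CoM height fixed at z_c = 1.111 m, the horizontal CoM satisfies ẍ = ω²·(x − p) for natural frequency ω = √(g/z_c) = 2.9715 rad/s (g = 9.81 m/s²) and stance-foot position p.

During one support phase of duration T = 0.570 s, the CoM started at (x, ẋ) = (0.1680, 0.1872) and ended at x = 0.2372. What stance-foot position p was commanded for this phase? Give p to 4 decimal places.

ωT = 2.9715·0.570 = 1.693755; cosh(ωT) = 2.811849, sinh(ωT) = 2.628021
x(T) = p + (x₀−p)·cosh(ωT) + (ẋ₀/ω)·sinh(ωT) ⇒ p·(1 − cosh) = x(T) − x₀·cosh − (ẋ₀/ω)·sinh
numerator   = 0.2372 − (0.1680)·2.811849 − (0.1872/2.9715)·2.628021 = -0.400752
denominator = 1 − 2.811849 = -1.811849
p = -0.400752 / -1.811849 = 0.2212

p = 0.2212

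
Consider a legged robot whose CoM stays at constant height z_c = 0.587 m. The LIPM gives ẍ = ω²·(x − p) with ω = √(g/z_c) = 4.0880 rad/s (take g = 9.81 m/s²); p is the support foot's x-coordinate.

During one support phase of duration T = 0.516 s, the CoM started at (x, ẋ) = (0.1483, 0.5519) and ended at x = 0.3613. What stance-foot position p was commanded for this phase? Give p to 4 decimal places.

p = 0.2536

ωT = 4.0880·0.516 = 2.109408; cosh(ωT) = 4.182335, sinh(ωT) = 4.061025
x(T) = p + (x₀−p)·cosh(ωT) + (ẋ₀/ω)·sinh(ωT) ⇒ p·(1 − cosh) = x(T) − x₀·cosh − (ẋ₀/ω)·sinh
numerator   = 0.3613 − (0.1483)·4.182335 − (0.5519/4.0880)·4.061025 = -0.807198
denominator = 1 − 4.182335 = -3.182335
p = -0.807198 / -3.182335 = 0.2536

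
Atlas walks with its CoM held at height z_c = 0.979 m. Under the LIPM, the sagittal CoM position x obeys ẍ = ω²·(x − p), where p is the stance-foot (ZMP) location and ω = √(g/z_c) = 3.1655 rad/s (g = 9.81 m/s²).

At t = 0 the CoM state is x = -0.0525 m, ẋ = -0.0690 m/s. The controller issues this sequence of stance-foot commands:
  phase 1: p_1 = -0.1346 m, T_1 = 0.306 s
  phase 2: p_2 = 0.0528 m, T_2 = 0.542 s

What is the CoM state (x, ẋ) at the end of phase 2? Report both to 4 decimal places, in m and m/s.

phase 1: p=-0.1346, T=0.306, ωT=0.968643, cosh=1.506982, sinh=1.127385; start (x,ẋ)=(-0.052500, -0.069000) → end (x,ẋ)=(-0.035451, 0.189011)
phase 2: p=0.0528, T=0.542, ωT=1.715701, cosh=2.870205, sinh=2.690367; start (x,ẋ)=(-0.035451, 0.189011) → end (x,ẋ)=(-0.039857, -0.209075)

x = -0.0399, ẋ = -0.2091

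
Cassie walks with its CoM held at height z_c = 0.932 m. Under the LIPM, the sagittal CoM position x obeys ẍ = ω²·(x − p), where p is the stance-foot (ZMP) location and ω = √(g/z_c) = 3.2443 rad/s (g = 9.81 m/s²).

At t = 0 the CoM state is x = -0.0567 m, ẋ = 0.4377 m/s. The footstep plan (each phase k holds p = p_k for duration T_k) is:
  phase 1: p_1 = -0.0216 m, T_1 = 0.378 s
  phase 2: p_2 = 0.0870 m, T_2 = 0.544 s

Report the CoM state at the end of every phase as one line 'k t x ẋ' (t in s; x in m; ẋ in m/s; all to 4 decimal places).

phase 1: p=-0.0216, T=0.378, ωT=1.226345, cosh=1.851056, sinh=1.557693; start (x,ẋ)=(-0.056700, 0.437700) → end (x,ẋ)=(0.123582, 0.632825)
phase 2: p=0.0870, T=0.544, ωT=1.764899, cosh=3.006094, sinh=2.834890; start (x,ẋ)=(0.123582, 0.632825) → end (x,ẋ)=(0.749935, 2.238783)

1 0.3780 0.1236 0.6328
2 0.9220 0.7499 2.2388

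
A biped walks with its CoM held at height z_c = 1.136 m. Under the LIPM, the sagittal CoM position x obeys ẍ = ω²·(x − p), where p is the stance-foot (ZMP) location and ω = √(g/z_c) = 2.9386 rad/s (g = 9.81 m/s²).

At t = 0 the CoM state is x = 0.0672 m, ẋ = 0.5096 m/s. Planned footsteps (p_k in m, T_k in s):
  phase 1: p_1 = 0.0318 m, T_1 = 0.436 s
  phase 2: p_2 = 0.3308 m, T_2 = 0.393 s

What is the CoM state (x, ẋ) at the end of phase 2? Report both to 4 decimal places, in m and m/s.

phase 1: p=0.0318, T=0.436, ωT=1.281230, cosh=1.939380, sinh=1.661685; start (x,ẋ)=(0.067200, 0.509600) → end (x,ẋ)=(0.388617, 1.161167)
phase 2: p=0.3308, T=0.393, ωT=1.154870, cosh=1.744354, sinh=1.429256; start (x,ẋ)=(0.388617, 1.161167) → end (x,ẋ)=(0.996413, 2.268318)

x = 0.9964, ẋ = 2.2683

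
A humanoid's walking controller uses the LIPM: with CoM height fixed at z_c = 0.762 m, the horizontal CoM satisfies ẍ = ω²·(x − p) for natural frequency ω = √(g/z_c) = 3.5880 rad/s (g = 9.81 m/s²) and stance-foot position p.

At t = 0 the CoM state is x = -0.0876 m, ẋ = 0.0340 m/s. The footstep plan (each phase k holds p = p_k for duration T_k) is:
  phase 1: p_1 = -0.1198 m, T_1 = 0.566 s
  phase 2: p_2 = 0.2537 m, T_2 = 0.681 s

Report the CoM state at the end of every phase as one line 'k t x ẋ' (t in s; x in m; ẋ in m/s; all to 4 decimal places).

1 0.5660 0.0405 0.5644
2 1.2470 -0.0843 -1.0972

phase 1: p=-0.1198, T=0.566, ωT=2.030808, cosh=3.875735, sinh=3.744506; start (x,ẋ)=(-0.087600, 0.034000) → end (x,ẋ)=(0.040482, 0.564391)
phase 2: p=0.2537, T=0.681, ωT=2.443428, cosh=5.799650, sinh=5.712788; start (x,ẋ)=(0.040482, 0.564391) → end (x,ẋ)=(-0.084272, -1.097166)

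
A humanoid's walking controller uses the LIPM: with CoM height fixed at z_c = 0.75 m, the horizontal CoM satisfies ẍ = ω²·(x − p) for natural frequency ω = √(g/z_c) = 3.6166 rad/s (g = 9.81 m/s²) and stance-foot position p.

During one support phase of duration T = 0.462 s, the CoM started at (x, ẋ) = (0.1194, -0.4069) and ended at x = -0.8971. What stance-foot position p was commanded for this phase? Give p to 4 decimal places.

p = 0.5348

ωT = 3.6166·0.462 = 1.670869; cosh(ωT) = 2.752435, sinh(ωT) = 2.564352
x(T) = p + (x₀−p)·cosh(ωT) + (ẋ₀/ω)·sinh(ωT) ⇒ p·(1 − cosh) = x(T) − x₀·cosh − (ẋ₀/ω)·sinh
numerator   = -0.8971 − (0.1194)·2.752435 − (-0.4069/3.6166)·2.564352 = -0.937228
denominator = 1 − 2.752435 = -1.752435
p = -0.937228 / -1.752435 = 0.5348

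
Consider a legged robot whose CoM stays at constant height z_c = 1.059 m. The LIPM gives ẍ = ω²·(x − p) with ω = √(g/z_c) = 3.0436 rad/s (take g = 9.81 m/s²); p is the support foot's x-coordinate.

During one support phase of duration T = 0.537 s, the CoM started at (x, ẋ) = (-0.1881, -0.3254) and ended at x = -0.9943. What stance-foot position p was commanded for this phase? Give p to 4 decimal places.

p = 0.1386

ωT = 3.0436·0.537 = 1.634413; cosh(ωT) = 2.660758, sinh(ωT) = 2.465691
x(T) = p + (x₀−p)·cosh(ωT) + (ẋ₀/ω)·sinh(ωT) ⇒ p·(1 − cosh) = x(T) − x₀·cosh − (ẋ₀/ω)·sinh
numerator   = -0.9943 − (-0.1881)·2.660758 − (-0.3254/3.0436)·2.465691 = -0.230197
denominator = 1 − 2.660758 = -1.660758
p = -0.230197 / -1.660758 = 0.1386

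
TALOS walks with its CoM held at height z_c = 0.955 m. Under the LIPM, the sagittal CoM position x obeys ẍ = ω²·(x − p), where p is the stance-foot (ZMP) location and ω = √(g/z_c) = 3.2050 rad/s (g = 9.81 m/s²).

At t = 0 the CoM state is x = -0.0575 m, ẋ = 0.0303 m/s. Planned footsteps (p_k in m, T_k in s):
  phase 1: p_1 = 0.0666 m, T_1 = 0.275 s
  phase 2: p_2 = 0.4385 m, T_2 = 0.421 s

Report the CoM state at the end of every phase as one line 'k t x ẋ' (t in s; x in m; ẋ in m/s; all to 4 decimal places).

phase 1: p=0.0666, T=0.275, ωT=0.881375, cosh=1.414215, sinh=1.000002; start (x,ẋ)=(-0.057500, 0.030300) → end (x,ẋ)=(-0.099450, -0.354891)
phase 2: p=0.4385, T=0.421, ωT=1.349305, cosh=2.057083, sinh=1.797663; start (x,ẋ)=(-0.099450, -0.354891) → end (x,ẋ)=(-0.867164, -3.829443)

1 0.2750 -0.0995 -0.3549
2 0.6960 -0.8672 -3.8294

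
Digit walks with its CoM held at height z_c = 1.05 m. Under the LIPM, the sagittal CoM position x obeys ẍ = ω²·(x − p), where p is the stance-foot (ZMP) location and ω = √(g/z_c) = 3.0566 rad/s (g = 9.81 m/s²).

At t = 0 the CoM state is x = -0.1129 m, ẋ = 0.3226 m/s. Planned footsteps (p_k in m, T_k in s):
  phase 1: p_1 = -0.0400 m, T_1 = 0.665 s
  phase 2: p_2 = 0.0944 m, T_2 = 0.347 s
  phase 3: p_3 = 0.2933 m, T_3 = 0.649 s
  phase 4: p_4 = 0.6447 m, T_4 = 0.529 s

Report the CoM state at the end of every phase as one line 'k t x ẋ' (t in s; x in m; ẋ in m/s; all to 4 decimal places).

1 0.6650 0.0729 0.4166
2 1.0120 0.2329 0.5902
3 1.6610 0.7581 1.5272
4 2.1900 2.1504 4.8367

phase 1: p=-0.0400, T=0.665, ωT=2.032639, cosh=3.882598, sinh=3.751609; start (x,ẋ)=(-0.112900, 0.322600) → end (x,ẋ)=(0.072911, 0.416570)
phase 2: p=0.0944, T=0.347, ωT=1.060640, cosh=1.617227, sinh=1.270993; start (x,ẋ)=(0.072911, 0.416570) → end (x,ẋ)=(0.232865, 0.590206)
phase 3: p=0.2933, T=0.649, ωT=1.983733, cosh=3.703694, sinh=3.566139; start (x,ẋ)=(0.232865, 0.590206) → end (x,ẋ)=(0.758063, 1.527189)
phase 4: p=0.6447, T=0.529, ωT=1.616941, cosh=2.618082, sinh=2.419577; start (x,ẋ)=(0.758063, 1.527189) → end (x,ẋ)=(2.150402, 4.836701)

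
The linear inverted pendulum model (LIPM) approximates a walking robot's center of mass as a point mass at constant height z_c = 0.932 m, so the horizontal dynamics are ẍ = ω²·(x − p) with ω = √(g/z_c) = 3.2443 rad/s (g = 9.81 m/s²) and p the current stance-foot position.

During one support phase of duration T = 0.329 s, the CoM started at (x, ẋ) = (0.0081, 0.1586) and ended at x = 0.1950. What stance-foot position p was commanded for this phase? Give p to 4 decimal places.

p = -0.1904

ωT = 3.2443·0.329 = 1.067375; cosh(ωT) = 1.625823, sinh(ωT) = 1.281913
x(T) = p + (x₀−p)·cosh(ωT) + (ẋ₀/ω)·sinh(ωT) ⇒ p·(1 − cosh) = x(T) − x₀·cosh − (ẋ₀/ω)·sinh
numerator   = 0.1950 − (0.0081)·1.625823 − (0.1586/3.2443)·1.281913 = 0.119164
denominator = 1 − 1.625823 = -0.625823
p = 0.119164 / -0.625823 = -0.1904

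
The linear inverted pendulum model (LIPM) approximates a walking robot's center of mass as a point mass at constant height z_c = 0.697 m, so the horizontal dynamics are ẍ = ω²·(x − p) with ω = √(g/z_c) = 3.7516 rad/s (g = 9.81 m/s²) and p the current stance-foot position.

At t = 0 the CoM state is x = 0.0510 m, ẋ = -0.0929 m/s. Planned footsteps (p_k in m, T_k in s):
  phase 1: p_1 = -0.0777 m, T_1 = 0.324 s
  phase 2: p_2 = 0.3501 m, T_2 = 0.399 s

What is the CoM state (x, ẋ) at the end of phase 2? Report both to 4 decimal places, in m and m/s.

phase 1: p=-0.0777, T=0.324, ωT=1.215518, cosh=1.834299, sinh=1.537743; start (x,ẋ)=(0.051000, -0.092900) → end (x,ẋ)=(0.120296, 0.572063)
phase 2: p=0.3501, T=0.399, ωT=1.496888, cosh=2.345796, sinh=2.121970; start (x,ẋ)=(0.120296, 0.572063) → end (x,ẋ)=(0.134595, -0.487480)

x = 0.1346, ẋ = -0.4875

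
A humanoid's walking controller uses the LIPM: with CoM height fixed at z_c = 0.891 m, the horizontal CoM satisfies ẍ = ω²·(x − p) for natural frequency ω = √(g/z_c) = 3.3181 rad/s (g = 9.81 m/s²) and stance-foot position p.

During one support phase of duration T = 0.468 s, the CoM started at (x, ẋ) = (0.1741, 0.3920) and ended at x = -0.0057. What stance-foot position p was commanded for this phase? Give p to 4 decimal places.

ωT = 3.3181·0.468 = 1.552871; cosh(ωT) = 2.468327, sinh(ωT) = 2.256688
x(T) = p + (x₀−p)·cosh(ωT) + (ẋ₀/ω)·sinh(ωT) ⇒ p·(1 − cosh) = x(T) − x₀·cosh − (ẋ₀/ω)·sinh
numerator   = -0.0057 − (0.1741)·2.468327 − (0.3920/3.3181)·2.256688 = -0.702041
denominator = 1 − 2.468327 = -1.468327
p = -0.702041 / -1.468327 = 0.4781

p = 0.4781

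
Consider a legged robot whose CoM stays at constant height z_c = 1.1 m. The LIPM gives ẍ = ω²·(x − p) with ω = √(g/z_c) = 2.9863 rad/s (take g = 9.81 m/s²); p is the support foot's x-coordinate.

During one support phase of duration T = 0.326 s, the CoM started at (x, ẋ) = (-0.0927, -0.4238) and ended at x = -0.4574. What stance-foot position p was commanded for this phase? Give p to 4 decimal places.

p = 0.3047

ωT = 2.9863·0.326 = 0.973534; cosh(ωT) = 1.512514, sinh(ωT) = 1.134769
x(T) = p + (x₀−p)·cosh(ωT) + (ẋ₀/ω)·sinh(ωT) ⇒ p·(1 − cosh) = x(T) − x₀·cosh − (ẋ₀/ω)·sinh
numerator   = -0.4574 − (-0.0927)·1.512514 − (-0.4238/2.9863)·1.134769 = -0.156150
denominator = 1 − 1.512514 = -0.512514
p = -0.156150 / -0.512514 = 0.3047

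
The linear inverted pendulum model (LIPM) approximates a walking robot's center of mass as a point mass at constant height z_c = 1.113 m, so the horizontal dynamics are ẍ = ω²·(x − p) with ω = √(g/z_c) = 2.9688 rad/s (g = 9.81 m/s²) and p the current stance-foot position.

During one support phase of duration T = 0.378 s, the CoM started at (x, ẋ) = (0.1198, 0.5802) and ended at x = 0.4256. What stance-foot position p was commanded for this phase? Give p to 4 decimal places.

p = 0.0662

ωT = 2.9688·0.378 = 1.122206; cosh(ωT) = 1.698592, sinh(ωT) = 1.373032
x(T) = p + (x₀−p)·cosh(ωT) + (ẋ₀/ω)·sinh(ωT) ⇒ p·(1 − cosh) = x(T) − x₀·cosh − (ẋ₀/ω)·sinh
numerator   = 0.4256 − (0.1198)·1.698592 − (0.5802/2.9688)·1.373032 = -0.046226
denominator = 1 − 1.698592 = -0.698592
p = -0.046226 / -0.698592 = 0.0662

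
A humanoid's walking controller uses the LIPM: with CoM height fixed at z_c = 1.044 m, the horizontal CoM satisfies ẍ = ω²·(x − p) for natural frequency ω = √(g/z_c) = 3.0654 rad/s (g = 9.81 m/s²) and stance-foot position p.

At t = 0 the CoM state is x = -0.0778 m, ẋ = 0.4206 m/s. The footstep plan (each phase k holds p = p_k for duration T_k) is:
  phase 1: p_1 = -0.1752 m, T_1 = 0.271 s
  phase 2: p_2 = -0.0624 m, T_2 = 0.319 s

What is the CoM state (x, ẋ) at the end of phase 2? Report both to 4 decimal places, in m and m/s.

phase 1: p=-0.1752, T=0.271, ωT=0.830723, cosh=1.365356, sinh=0.929622; start (x,ẋ)=(-0.077800, 0.420600) → end (x,ẋ)=(0.085338, 0.851826)
phase 2: p=-0.0624, T=0.319, ωT=0.977863, cosh=1.517441, sinh=1.141327; start (x,ẋ)=(0.085338, 0.851826) → end (x,ẋ)=(0.478940, 1.809475)

x = 0.4789, ẋ = 1.8095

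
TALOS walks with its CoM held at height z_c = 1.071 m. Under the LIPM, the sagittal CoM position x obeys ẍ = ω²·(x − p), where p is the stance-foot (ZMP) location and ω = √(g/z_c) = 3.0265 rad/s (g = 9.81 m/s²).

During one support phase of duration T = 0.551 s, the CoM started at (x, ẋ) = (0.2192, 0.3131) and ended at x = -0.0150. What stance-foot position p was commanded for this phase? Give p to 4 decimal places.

p = 0.5051

ωT = 3.0265·0.551 = 1.667602; cosh(ωT) = 2.744070, sinh(ωT) = 2.555371
x(T) = p + (x₀−p)·cosh(ωT) + (ẋ₀/ω)·sinh(ωT) ⇒ p·(1 − cosh) = x(T) − x₀·cosh − (ẋ₀/ω)·sinh
numerator   = -0.0150 − (0.2192)·2.744070 − (0.3131/3.0265)·2.555371 = -0.880861
denominator = 1 − 2.744070 = -1.744070
p = -0.880861 / -1.744070 = 0.5051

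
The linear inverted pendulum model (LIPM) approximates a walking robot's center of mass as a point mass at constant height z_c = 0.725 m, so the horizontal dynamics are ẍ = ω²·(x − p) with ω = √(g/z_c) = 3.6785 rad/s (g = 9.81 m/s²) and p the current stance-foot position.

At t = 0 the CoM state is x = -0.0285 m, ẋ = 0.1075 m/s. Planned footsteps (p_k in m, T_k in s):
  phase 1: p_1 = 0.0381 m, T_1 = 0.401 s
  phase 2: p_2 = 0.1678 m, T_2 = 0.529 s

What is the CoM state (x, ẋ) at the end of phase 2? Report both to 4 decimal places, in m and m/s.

phase 1: p=0.0381, T=0.401, ωT=1.475079, cosh=2.300070, sinh=2.071309; start (x,ẋ)=(-0.028500, 0.107500) → end (x,ẋ)=(-0.054553, -0.260189)
phase 2: p=0.1678, T=0.529, ωT=1.945927, cosh=3.571485, sinh=3.428630; start (x,ẋ)=(-0.054553, -0.260189) → end (x,ẋ)=(-0.868845, -3.733623)

x = -0.8688, ẋ = -3.7336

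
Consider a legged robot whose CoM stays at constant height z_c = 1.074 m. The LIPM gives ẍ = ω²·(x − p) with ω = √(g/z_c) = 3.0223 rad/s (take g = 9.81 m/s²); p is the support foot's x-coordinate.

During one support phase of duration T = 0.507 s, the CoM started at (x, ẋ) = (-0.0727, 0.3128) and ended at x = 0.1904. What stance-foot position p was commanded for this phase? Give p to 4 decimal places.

ωT = 3.0223·0.507 = 1.532306; cosh(ωT) = 2.422438, sinh(ωT) = 2.206401
x(T) = p + (x₀−p)·cosh(ωT) + (ẋ₀/ω)·sinh(ωT) ⇒ p·(1 − cosh) = x(T) − x₀·cosh − (ẋ₀/ω)·sinh
numerator   = 0.1904 − (-0.0727)·2.422438 − (0.3128/3.0223)·2.206401 = 0.138155
denominator = 1 − 2.422438 = -1.422438
p = 0.138155 / -1.422438 = -0.0971

p = -0.0971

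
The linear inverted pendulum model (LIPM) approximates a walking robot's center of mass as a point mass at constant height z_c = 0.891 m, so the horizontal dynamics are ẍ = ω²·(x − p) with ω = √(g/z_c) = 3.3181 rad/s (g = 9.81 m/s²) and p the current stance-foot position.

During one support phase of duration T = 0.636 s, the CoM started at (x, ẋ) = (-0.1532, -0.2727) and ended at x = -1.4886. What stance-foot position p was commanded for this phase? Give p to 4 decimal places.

p = 0.1611

ωT = 3.3181·0.636 = 2.110312; cosh(ωT) = 4.186006, sinh(ωT) = 4.064806
x(T) = p + (x₀−p)·cosh(ωT) + (ẋ₀/ω)·sinh(ωT) ⇒ p·(1 − cosh) = x(T) − x₀·cosh − (ẋ₀/ω)·sinh
numerator   = -1.4886 − (-0.1532)·4.186006 − (-0.2727/3.3181)·4.064806 = -0.513235
denominator = 1 − 4.186006 = -3.186006
p = -0.513235 / -3.186006 = 0.1611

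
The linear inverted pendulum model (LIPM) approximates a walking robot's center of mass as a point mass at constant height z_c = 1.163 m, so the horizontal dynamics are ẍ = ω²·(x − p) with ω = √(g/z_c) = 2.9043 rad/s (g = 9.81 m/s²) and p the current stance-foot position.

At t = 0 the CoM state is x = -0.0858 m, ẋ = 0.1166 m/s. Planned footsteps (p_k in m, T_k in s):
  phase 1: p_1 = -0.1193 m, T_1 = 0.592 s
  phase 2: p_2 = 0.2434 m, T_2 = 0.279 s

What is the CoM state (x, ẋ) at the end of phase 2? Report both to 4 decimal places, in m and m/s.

phase 1: p=-0.1193, T=0.592, ωT=1.719346, cosh=2.880029, sinh=2.700846; start (x,ẋ)=(-0.085800, 0.116600) → end (x,ẋ)=(0.085613, 0.598588)
phase 2: p=0.2434, T=0.279, ωT=0.810300, cosh=1.346653, sinh=0.901929; start (x,ẋ)=(0.085613, 0.598588) → end (x,ẋ)=(0.216806, 0.392771)

x = 0.2168, ẋ = 0.3928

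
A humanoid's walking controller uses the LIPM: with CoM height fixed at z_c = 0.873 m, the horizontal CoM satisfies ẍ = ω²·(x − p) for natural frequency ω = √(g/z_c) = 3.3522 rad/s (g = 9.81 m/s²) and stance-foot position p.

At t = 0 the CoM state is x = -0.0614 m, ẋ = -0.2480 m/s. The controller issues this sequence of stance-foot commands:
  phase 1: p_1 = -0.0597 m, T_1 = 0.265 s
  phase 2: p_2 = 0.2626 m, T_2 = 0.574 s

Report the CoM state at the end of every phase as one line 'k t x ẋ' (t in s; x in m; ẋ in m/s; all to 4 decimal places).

1 0.2650 -0.1368 -0.3582
2 0.8390 -1.4926 -5.7407

phase 1: p=-0.0597, T=0.265, ωT=0.888333, cosh=1.421207, sinh=1.009866; start (x,ẋ)=(-0.061400, -0.248000) → end (x,ẋ)=(-0.136827, -0.358214)
phase 2: p=0.2626, T=0.574, ωT=1.924163, cosh=3.497705, sinh=3.351707; start (x,ẋ)=(-0.136827, -0.358214) → end (x,ẋ)=(-1.492640, -5.740730)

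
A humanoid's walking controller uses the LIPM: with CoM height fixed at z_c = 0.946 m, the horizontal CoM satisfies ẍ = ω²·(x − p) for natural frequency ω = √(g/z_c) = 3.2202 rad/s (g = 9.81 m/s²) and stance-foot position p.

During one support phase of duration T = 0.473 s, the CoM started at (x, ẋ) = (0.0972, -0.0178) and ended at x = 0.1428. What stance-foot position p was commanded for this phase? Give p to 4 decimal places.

ωT = 3.2202·0.473 = 1.523155; cosh(ωT) = 2.402347, sinh(ωT) = 2.184324
x(T) = p + (x₀−p)·cosh(ωT) + (ẋ₀/ω)·sinh(ωT) ⇒ p·(1 − cosh) = x(T) − x₀·cosh − (ẋ₀/ω)·sinh
numerator   = 0.1428 − (0.0972)·2.402347 − (-0.0178/3.2202)·2.184324 = -0.078634
denominator = 1 − 2.402347 = -1.402347
p = -0.078634 / -1.402347 = 0.0561

p = 0.0561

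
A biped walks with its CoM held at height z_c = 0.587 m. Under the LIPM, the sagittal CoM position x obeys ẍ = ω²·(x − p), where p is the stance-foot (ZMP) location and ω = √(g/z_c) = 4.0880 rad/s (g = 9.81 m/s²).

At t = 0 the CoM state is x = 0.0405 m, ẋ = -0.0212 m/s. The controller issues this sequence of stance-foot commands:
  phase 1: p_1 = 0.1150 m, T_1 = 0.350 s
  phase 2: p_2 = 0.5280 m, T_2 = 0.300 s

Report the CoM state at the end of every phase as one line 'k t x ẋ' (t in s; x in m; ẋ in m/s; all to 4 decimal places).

phase 1: p=0.1150, T=0.350, ωT=1.430800, cosh=2.210581, sinh=1.971463; start (x,ẋ)=(0.040500, -0.021200) → end (x,ẋ)=(-0.059912, -0.647285)
phase 2: p=0.5280, T=0.300, ωT=1.226400, cosh=1.851141, sinh=1.557794; start (x,ẋ)=(-0.059912, -0.647285) → end (x,ẋ)=(-0.806966, -4.942195)

1 0.3500 -0.0599 -0.6473
2 0.6500 -0.8070 -4.9422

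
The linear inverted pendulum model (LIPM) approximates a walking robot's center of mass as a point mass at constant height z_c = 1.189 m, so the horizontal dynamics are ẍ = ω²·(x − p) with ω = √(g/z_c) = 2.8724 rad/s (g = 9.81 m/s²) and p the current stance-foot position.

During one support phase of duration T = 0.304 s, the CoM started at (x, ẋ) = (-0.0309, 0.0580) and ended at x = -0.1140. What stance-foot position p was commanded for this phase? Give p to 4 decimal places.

p = 0.2229

ωT = 2.8724·0.304 = 0.873210; cosh(ωT) = 1.406097, sinh(ωT) = 0.988488
x(T) = p + (x₀−p)·cosh(ωT) + (ẋ₀/ω)·sinh(ωT) ⇒ p·(1 − cosh) = x(T) − x₀·cosh − (ẋ₀/ω)·sinh
numerator   = -0.1140 − (-0.0309)·1.406097 − (0.0580/2.8724)·0.988488 = -0.090511
denominator = 1 − 1.406097 = -0.406097
p = -0.090511 / -0.406097 = 0.2229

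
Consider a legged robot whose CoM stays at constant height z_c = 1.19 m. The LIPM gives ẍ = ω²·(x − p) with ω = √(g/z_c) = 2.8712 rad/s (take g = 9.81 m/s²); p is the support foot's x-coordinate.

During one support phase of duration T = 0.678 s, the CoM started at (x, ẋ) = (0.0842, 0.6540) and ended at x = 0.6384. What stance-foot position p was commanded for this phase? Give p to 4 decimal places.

ωT = 2.8712·0.678 = 1.946674; cosh(ωT) = 3.574047, sinh(ωT) = 3.431299
x(T) = p + (x₀−p)·cosh(ωT) + (ẋ₀/ω)·sinh(ωT) ⇒ p·(1 − cosh) = x(T) − x₀·cosh − (ẋ₀/ω)·sinh
numerator   = 0.6384 − (0.0842)·3.574047 − (0.6540/2.8712)·3.431299 = -0.444114
denominator = 1 − 3.574047 = -2.574047
p = -0.444114 / -2.574047 = 0.1725

p = 0.1725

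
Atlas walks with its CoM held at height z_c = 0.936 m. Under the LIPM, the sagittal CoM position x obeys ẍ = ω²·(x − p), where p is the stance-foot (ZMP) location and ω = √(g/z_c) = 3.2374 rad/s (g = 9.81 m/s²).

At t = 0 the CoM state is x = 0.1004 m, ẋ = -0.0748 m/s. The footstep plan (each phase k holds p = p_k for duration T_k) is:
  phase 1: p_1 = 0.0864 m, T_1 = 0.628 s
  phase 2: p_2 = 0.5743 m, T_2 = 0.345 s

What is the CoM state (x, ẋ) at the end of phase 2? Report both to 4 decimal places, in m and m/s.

x = -0.3563, ẋ = -2.5010

phase 1: p=0.0864, T=0.628, ωT=2.033087, cosh=3.884280, sinh=3.753349; start (x,ẋ)=(0.100400, -0.074800) → end (x,ẋ)=(0.054059, -0.120429)
phase 2: p=0.5743, T=0.345, ωT=1.116903, cosh=1.691334, sinh=1.364043; start (x,ẋ)=(0.054059, -0.120429) → end (x,ẋ)=(-0.356343, -2.501045)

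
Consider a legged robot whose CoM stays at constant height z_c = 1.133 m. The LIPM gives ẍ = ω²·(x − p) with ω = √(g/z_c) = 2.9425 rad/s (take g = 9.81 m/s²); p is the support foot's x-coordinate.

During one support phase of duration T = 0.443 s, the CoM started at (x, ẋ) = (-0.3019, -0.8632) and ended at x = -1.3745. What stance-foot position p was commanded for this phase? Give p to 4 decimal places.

p = 0.2839

ωT = 2.9425·0.443 = 1.303527; cosh(ωT) = 1.976918, sinh(ωT) = 1.705345
x(T) = p + (x₀−p)·cosh(ωT) + (ẋ₀/ω)·sinh(ωT) ⇒ p·(1 − cosh) = x(T) − x₀·cosh − (ẋ₀/ω)·sinh
numerator   = -1.3745 − (-0.3019)·1.976918 − (-0.8632/2.9425)·1.705345 = -0.277395
denominator = 1 − 1.976918 = -0.976918
p = -0.277395 / -0.976918 = 0.2839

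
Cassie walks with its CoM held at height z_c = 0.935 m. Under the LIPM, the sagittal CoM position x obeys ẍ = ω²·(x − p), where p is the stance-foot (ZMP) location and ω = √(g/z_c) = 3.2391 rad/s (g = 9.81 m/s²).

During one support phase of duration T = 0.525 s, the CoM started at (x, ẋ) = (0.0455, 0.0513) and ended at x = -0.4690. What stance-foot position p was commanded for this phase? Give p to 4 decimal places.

p = 0.3496

ωT = 3.2391·0.525 = 1.700528; cosh(ωT) = 2.829711, sinh(ωT) = 2.647124
x(T) = p + (x₀−p)·cosh(ωT) + (ẋ₀/ω)·sinh(ωT) ⇒ p·(1 − cosh) = x(T) − x₀·cosh − (ẋ₀/ω)·sinh
numerator   = -0.4690 − (0.0455)·2.829711 − (0.0513/3.2391)·2.647124 = -0.639676
denominator = 1 − 2.829711 = -1.829711
p = -0.639676 / -1.829711 = 0.3496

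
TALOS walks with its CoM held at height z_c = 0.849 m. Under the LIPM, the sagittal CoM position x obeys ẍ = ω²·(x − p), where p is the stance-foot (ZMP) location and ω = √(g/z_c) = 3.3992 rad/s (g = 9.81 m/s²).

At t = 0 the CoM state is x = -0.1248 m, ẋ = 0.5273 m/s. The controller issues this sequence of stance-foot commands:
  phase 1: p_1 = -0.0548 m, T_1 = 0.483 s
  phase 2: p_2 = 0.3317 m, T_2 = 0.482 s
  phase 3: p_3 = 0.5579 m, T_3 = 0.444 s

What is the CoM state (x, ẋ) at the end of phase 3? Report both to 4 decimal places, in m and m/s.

phase 1: p=-0.0548, T=0.483, ωT=1.641814, cosh=2.679078, sinh=2.485449; start (x,ẋ)=(-0.124800, 0.527300) → end (x,ẋ)=(0.143219, 0.821280)
phase 2: p=0.3317, T=0.482, ωT=1.638414, cosh=2.670645, sinh=2.476357; start (x,ẋ)=(0.143219, 0.821280) → end (x,ẋ)=(0.426647, 0.606785)
phase 3: p=0.5579, T=0.444, ωT=1.509245, cosh=2.372195, sinh=2.151118; start (x,ẋ)=(0.426647, 0.606785) → end (x,ẋ)=(0.630535, 0.479680)

x = 0.6305, ẋ = 0.4797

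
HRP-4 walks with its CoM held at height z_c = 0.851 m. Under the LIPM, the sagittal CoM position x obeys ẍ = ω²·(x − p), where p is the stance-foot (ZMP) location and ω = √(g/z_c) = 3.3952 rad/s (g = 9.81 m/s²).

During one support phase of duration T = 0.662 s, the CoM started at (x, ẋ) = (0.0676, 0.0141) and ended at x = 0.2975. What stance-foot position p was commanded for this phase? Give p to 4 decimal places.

p = 0.0120

ωT = 3.3952·0.662 = 2.247622; cosh(ωT) = 4.785427, sinh(ωT) = 4.679777
x(T) = p + (x₀−p)·cosh(ωT) + (ẋ₀/ω)·sinh(ωT) ⇒ p·(1 − cosh) = x(T) − x₀·cosh − (ẋ₀/ω)·sinh
numerator   = 0.2975 − (0.0676)·4.785427 − (0.0141/3.3952)·4.679777 = -0.045430
denominator = 1 − 4.785427 = -3.785427
p = -0.045430 / -3.785427 = 0.0120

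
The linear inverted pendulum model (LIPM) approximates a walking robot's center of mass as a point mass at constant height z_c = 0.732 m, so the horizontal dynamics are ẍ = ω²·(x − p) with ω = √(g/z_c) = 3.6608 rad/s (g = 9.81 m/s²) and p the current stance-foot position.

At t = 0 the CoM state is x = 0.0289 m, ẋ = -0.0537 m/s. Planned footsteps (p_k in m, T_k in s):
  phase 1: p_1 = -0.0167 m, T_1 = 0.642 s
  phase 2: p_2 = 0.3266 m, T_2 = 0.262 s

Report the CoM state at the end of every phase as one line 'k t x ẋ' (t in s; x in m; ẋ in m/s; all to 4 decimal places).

1 0.6420 0.1484 0.5833
2 0.9040 0.2373 0.1465

phase 1: p=-0.0167, T=0.642, ωT=2.350234, cosh=5.291683, sinh=5.196336; start (x,ẋ)=(0.028900, -0.053700) → end (x,ẋ)=(0.148376, 0.583274)
phase 2: p=0.3266, T=0.262, ωT=0.959130, cosh=1.496325, sinh=1.113099; start (x,ẋ)=(0.148376, 0.583274) → end (x,ẋ)=(0.237269, 0.146535)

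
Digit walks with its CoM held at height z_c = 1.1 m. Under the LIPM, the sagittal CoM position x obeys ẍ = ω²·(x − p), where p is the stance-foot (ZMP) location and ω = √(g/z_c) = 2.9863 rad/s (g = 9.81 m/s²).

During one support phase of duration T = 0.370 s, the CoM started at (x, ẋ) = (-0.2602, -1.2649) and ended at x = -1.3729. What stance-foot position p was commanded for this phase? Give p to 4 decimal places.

ωT = 2.9863·0.370 = 1.104931; cosh(ωT) = 1.675125, sinh(ωT) = 1.343891
x(T) = p + (x₀−p)·cosh(ωT) + (ẋ₀/ω)·sinh(ωT) ⇒ p·(1 − cosh) = x(T) − x₀·cosh − (ẋ₀/ω)·sinh
numerator   = -1.3729 − (-0.2602)·1.675125 − (-1.2649/2.9863)·1.343891 = -0.367804
denominator = 1 − 1.675125 = -0.675125
p = -0.367804 / -0.675125 = 0.5448

p = 0.5448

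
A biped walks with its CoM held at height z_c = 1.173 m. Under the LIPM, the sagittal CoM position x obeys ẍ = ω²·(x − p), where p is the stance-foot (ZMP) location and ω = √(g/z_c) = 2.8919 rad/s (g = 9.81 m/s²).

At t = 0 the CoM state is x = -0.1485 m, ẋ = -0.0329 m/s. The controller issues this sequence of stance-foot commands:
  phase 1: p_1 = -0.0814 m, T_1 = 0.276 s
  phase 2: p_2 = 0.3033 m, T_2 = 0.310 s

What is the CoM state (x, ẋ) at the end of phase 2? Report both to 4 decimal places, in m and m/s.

phase 1: p=-0.0814, T=0.276, ωT=0.798164, cosh=1.335807, sinh=0.885652; start (x,ẋ)=(-0.148500, -0.032900) → end (x,ẋ)=(-0.181108, -0.215806)
phase 2: p=0.3033, T=0.310, ωT=0.896489, cosh=1.429491, sinh=1.021491; start (x,ẋ)=(-0.181108, -0.215806) → end (x,ẋ)=(-0.465385, -1.739460)

x = -0.4654, ẋ = -1.7395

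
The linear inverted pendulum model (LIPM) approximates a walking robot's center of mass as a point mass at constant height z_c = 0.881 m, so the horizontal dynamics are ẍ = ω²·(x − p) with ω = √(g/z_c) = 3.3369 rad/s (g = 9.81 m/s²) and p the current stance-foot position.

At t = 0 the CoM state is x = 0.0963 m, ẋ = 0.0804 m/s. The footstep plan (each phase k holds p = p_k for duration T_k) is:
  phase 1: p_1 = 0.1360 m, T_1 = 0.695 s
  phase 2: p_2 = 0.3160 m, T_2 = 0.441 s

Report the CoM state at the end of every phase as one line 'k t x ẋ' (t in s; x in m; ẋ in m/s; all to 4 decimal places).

1 0.6950 0.0535 -0.2543
2 1.1360 -0.4430 -2.3900

phase 1: p=0.1360, T=0.695, ωT=2.319145, cosh=5.132670, sinh=5.034313; start (x,ẋ)=(0.096300, 0.080400) → end (x,ẋ)=(0.053531, -0.254254)
phase 2: p=0.3160, T=0.441, ωT=1.471573, cosh=2.292823, sinh=2.063259; start (x,ẋ)=(0.053531, -0.254254) → end (x,ẋ)=(-0.443004, -2.390029)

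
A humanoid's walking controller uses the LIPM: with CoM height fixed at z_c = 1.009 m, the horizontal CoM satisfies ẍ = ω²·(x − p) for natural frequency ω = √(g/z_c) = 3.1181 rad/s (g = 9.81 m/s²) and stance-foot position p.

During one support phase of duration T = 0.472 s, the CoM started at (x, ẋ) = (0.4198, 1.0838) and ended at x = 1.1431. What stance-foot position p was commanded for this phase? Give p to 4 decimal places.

p = 0.4152

ωT = 3.1181·0.472 = 1.471743; cosh(ωT) = 2.293174, sinh(ωT) = 2.063649
x(T) = p + (x₀−p)·cosh(ωT) + (ẋ₀/ω)·sinh(ωT) ⇒ p·(1 − cosh) = x(T) − x₀·cosh − (ẋ₀/ω)·sinh
numerator   = 1.1431 − (0.4198)·2.293174 − (1.0838/3.1181)·2.063649 = -0.536865
denominator = 1 − 2.293174 = -1.293174
p = -0.536865 / -1.293174 = 0.4152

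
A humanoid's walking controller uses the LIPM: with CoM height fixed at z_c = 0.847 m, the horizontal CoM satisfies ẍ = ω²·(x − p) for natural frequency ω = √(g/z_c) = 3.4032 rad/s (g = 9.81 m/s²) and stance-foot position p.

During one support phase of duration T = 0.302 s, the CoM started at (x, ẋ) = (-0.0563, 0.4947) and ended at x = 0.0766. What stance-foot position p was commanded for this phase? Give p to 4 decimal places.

p = 0.0204

ωT = 3.4032·0.302 = 1.027766; cosh(ωT) = 1.576311, sinh(ωT) = 1.218506
x(T) = p + (x₀−p)·cosh(ωT) + (ẋ₀/ω)·sinh(ωT) ⇒ p·(1 − cosh) = x(T) − x₀·cosh − (ẋ₀/ω)·sinh
numerator   = 0.0766 − (-0.0563)·1.576311 − (0.4947/3.4032)·1.218506 = -0.011780
denominator = 1 − 1.576311 = -0.576311
p = -0.011780 / -0.576311 = 0.0204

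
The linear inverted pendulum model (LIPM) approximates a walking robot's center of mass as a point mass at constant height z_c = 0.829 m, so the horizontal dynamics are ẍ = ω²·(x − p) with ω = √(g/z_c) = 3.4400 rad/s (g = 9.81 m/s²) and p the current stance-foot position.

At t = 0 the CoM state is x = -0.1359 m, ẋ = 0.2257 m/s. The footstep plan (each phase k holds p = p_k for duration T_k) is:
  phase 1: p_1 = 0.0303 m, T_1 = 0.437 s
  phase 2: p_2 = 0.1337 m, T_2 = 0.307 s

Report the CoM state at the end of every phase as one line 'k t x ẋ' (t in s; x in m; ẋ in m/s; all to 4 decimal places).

1 0.4370 -0.2216 -0.6893
2 0.7440 -0.6921 -2.6553

phase 1: p=0.0303, T=0.437, ωT=1.503280, cosh=2.359406, sinh=2.137007; start (x,ẋ)=(-0.135900, 0.225700) → end (x,ẋ)=(-0.221623, -0.689269)
phase 2: p=0.1337, T=0.307, ωT=1.056080, cosh=1.611448, sinh=1.263631; start (x,ẋ)=(-0.221623, -0.689269) → end (x,ẋ)=(-0.692077, -2.655272)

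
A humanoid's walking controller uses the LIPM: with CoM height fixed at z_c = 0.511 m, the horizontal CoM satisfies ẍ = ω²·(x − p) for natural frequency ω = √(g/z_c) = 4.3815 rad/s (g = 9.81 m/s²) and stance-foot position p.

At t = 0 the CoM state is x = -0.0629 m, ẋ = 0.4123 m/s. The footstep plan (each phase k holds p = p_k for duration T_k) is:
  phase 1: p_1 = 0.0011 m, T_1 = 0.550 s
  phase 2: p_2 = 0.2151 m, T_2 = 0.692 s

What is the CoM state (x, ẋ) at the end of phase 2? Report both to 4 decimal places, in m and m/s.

phase 1: p=0.0011, T=0.550, ωT=2.409825, cosh=5.610922, sinh=5.521091; start (x,ẋ)=(-0.062900, 0.412300) → end (x,ẋ)=(0.161537, 0.765181)
phase 2: p=0.2151, T=0.692, ωT=3.031998, cosh=10.393423, sinh=10.345204; start (x,ẋ)=(0.161537, 0.765181) → end (x,ẋ)=(1.465071, 5.524959)

x = 1.4651, ẋ = 5.5250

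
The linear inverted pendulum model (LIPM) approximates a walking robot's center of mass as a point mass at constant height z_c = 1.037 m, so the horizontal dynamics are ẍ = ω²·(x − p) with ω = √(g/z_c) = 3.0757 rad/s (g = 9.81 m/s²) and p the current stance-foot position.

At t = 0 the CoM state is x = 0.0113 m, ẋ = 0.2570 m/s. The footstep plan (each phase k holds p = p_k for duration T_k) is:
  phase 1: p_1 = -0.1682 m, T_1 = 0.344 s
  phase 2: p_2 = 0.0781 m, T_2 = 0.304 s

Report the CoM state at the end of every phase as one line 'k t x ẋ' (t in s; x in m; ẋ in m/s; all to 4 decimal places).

phase 1: p=-0.1682, T=0.344, ωT=1.058041, cosh=1.613928, sinh=1.266793; start (x,ẋ)=(0.011300, 0.257000) → end (x,ẋ)=(0.227351, 1.114161)
phase 2: p=0.0781, T=0.304, ωT=0.935013, cosh=1.469913, sinh=1.077333; start (x,ẋ)=(0.227351, 1.114161) → end (x,ẋ)=(0.687746, 2.132272)

1 0.3440 0.2274 1.1142
2 0.6480 0.6877 2.1323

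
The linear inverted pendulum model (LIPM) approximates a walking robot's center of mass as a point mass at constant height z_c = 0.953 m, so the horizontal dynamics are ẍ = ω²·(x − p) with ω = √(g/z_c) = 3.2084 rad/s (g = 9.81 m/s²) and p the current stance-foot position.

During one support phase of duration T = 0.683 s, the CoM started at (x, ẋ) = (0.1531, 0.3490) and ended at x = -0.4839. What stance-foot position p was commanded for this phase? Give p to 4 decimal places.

ωT = 3.2084·0.683 = 2.191337; cosh(ωT) = 4.529468, sinh(ωT) = 4.417701
x(T) = p + (x₀−p)·cosh(ωT) + (ẋ₀/ω)·sinh(ωT) ⇒ p·(1 − cosh) = x(T) − x₀·cosh − (ẋ₀/ω)·sinh
numerator   = -0.4839 − (0.1531)·4.529468 − (0.3490/3.2084)·4.417701 = -1.657906
denominator = 1 − 4.529468 = -3.529468
p = -1.657906 / -3.529468 = 0.4697

p = 0.4697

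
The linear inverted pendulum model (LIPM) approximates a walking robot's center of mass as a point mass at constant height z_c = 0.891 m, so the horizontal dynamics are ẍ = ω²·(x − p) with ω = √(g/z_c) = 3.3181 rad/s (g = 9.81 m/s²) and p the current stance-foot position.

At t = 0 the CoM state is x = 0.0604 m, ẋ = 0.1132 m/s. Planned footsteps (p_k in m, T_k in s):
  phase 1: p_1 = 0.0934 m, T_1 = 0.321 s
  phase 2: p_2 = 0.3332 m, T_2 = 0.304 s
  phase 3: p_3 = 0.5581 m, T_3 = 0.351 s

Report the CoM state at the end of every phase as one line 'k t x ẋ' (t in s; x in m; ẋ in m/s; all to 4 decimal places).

phase 1: p=0.0934, T=0.321, ωT=1.065110, cosh=1.622924, sinh=1.278234; start (x,ẋ)=(0.060400, 0.113200) → end (x,ẋ)=(0.083452, 0.043752)
phase 2: p=0.3332, T=0.304, ωT=1.008702, cosh=1.553366, sinh=1.188674; start (x,ẋ)=(0.083452, 0.043752) → end (x,ẋ)=(-0.039077, -0.917080)
phase 3: p=0.5581, T=0.351, ωT=1.164653, cosh=1.758421, sinh=1.446390; start (x,ẋ)=(-0.039077, -0.917080) → end (x,ẋ)=(-0.891752, -4.478625)

1 0.3210 0.0835 0.0438
2 0.6250 -0.0391 -0.9171
3 0.9760 -0.8918 -4.4786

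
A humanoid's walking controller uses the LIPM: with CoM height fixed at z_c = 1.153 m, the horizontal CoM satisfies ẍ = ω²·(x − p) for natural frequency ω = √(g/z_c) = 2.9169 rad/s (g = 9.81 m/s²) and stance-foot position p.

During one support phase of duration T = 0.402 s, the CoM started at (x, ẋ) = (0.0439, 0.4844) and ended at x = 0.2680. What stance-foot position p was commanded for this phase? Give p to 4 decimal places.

p = 0.0678

ωT = 2.9169·0.402 = 1.172594; cosh(ωT) = 1.769962, sinh(ωT) = 1.460399
x(T) = p + (x₀−p)·cosh(ωT) + (ẋ₀/ω)·sinh(ωT) ⇒ p·(1 − cosh) = x(T) − x₀·cosh − (ẋ₀/ω)·sinh
numerator   = 0.2680 − (0.0439)·1.769962 − (0.4844/2.9169)·1.460399 = -0.052225
denominator = 1 − 1.769962 = -0.769962
p = -0.052225 / -0.769962 = 0.0678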